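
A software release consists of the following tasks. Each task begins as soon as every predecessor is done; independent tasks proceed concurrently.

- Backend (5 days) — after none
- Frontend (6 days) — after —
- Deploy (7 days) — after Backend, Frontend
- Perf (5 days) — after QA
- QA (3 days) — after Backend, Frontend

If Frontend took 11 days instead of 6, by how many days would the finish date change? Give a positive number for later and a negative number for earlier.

As given, the longest chain is Frontend→QA→Perf = 6+3+5 = 14, so the finish is 14 days.
Frontend lies on that path, so at 11 days the path becomes 19 days.
No other chain overtakes it, so the finish is 19 days.
Change in finish: 19 − 14 = +5 days.

5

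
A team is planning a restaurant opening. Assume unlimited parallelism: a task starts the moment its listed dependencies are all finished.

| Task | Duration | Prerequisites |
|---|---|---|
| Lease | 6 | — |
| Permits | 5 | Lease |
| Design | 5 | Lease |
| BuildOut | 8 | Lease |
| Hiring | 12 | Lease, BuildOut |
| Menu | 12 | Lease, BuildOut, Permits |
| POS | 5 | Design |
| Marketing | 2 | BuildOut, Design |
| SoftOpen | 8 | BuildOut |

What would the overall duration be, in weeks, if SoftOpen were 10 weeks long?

Critical path before the change: Lease→BuildOut→Hiring = 6+8+12 = 26 giving 26 weeks.
SoftOpen is off the critical path — its longest chain is 22 weeks, giving 4 of slack.
The critical path is still Lease→BuildOut→Hiring; finish is now 26 weeks.

26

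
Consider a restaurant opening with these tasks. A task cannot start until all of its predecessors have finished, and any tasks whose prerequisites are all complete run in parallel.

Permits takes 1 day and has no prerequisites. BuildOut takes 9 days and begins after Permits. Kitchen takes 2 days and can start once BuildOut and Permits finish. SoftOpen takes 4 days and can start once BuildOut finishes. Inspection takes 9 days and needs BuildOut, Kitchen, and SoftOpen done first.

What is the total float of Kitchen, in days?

2

The longest chain is Permits→BuildOut→SoftOpen→Inspection = 1+9+4+9 = 23; overall finish 23 days.
The longest chain containing Kitchen totals 21 days.
Slack of Kitchen = 12 − 10 = 2 days.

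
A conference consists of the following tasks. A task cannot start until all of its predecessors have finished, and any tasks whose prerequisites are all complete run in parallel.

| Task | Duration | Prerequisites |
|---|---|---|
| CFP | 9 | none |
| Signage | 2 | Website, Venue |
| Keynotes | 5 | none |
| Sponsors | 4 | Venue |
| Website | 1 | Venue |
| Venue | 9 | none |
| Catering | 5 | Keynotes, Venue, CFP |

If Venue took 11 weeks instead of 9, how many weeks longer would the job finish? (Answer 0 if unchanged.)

Critical path before the change: Venue→Catering = 9+5 = 14 giving 14 weeks.
Venue lies on that path, so at 11 weeks the path becomes 16 weeks.
No other chain overtakes it, so the finish is 16 weeks.
Change in finish: 16 − 14 = +2 weeks.

2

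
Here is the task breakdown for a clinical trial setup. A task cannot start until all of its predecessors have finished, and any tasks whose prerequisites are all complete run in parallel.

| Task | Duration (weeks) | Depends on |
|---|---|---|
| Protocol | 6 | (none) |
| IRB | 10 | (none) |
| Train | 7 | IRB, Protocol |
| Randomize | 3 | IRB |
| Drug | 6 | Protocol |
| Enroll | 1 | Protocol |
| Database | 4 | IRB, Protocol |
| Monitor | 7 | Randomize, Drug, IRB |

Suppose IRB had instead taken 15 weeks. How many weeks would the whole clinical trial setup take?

25

Actual critical path: IRB→Randomize→Monitor = 10+3+7 = 20 ⇒ 20 weeks.
IRB is on the critical path; changing it to 15 makes that path 25 weeks.
That remains the longest chain; total 25 weeks.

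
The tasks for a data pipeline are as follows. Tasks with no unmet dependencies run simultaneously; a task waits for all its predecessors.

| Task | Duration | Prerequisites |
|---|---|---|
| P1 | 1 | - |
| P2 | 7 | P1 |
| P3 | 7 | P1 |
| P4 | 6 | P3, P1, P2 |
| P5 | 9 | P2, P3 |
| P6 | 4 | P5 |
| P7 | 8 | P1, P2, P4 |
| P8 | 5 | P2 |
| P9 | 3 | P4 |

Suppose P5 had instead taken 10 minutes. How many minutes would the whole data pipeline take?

Critical path before the change: P1→P2→P4→P7 = 1+7+6+8 = 22 giving 22 minutes.
P5 is off the critical path — its longest chain is 21 minutes, giving 1 of slack.
No other chain overtakes it, so the finish is 22 minutes.

22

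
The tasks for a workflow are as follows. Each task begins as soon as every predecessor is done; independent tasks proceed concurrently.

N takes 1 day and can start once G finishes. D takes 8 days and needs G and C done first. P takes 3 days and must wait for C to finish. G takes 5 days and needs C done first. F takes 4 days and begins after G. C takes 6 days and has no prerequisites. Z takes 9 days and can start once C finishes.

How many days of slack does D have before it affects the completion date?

0

Critical path: C→G→D = 6+5+8 = 19, so the finish is 19 days.
D finishes as early as 19 and must finish by 19.
Slack of D = 11 − 11 = 0 days.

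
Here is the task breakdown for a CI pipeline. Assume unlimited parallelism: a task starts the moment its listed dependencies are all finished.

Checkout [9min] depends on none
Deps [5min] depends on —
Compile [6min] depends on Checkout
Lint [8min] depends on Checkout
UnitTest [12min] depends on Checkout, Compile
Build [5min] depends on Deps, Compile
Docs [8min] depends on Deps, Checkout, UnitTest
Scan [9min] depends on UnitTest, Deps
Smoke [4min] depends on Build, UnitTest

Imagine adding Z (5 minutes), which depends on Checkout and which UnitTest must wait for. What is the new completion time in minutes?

36

Originally the job takes 36 minutes.
With Z inserted, UnitTest now waits for max(Checkout, Compile, Z).
New critical path: Checkout→Compile→UnitTest→Scan = 9+6+12+9 = 36 ⇒ 36 minutes.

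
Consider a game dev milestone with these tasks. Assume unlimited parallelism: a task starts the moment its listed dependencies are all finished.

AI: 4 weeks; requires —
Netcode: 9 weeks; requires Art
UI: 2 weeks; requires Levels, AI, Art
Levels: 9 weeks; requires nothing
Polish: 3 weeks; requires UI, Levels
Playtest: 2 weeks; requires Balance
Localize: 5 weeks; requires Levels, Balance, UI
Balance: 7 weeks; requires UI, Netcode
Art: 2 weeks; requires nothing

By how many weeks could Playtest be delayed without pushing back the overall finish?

The longest chain is Art→Netcode→Balance→Localize = 2+9+7+5 = 23; overall finish 23 weeks.
Playtest finishes as early as 20 and must finish by 23.
Float = 23 − 20 = 3.

3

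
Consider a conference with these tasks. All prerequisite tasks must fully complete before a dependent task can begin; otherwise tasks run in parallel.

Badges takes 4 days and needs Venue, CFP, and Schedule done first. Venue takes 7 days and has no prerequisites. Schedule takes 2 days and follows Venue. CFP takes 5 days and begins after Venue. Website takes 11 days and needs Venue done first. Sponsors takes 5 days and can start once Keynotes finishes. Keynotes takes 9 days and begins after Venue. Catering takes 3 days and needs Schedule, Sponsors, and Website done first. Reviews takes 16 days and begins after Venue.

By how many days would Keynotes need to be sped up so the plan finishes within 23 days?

1

Current finish: 24 days; target: 23.
Keynotes is on every critical path, so each day cut from Keynotes cuts the finish by one (this holds down to a finish of 23).
Need 24 − 23 = 1 day off Keynotes → Keynotes becomes 8 days, finish becomes 23.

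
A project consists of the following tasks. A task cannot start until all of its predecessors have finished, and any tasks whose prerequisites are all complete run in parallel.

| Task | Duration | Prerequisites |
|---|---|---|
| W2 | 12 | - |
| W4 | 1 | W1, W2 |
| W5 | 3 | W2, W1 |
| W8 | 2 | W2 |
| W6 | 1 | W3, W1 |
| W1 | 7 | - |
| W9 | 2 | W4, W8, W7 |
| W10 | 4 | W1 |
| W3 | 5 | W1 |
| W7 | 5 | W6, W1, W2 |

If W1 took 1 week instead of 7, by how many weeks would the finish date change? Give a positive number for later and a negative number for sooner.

Actual critical path: W1→W3→W6→W7→W9 = 7+5+1+5+2 = 20 ⇒ 20 weeks.
W1 lies on that path, so at 1 week the path becomes 14 weeks.
The binding chain switches to W2→W7→W9 = 12+5+2 = 19; finish 19 weeks.
Change in finish: 19 − 20 = -1 weeks.

-1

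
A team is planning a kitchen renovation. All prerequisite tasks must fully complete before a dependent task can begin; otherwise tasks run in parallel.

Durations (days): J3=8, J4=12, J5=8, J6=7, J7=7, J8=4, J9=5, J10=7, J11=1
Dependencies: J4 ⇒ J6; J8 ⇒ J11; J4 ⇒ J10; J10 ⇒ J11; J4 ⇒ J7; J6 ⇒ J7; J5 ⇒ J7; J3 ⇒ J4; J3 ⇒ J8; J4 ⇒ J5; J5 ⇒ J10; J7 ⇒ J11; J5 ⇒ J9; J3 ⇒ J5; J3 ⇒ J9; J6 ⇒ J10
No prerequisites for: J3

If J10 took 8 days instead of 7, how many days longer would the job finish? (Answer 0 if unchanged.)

1

Actual critical path: J3→J4→J5→J10→J11 = 8+12+8+7+1 = 36 ⇒ 36 days.
Since J10 is critical, the +1 change carries straight to that chain (now 37 days).
No other chain overtakes it, so the finish is 37 days.
Change in finish: 37 − 36 = +1 days.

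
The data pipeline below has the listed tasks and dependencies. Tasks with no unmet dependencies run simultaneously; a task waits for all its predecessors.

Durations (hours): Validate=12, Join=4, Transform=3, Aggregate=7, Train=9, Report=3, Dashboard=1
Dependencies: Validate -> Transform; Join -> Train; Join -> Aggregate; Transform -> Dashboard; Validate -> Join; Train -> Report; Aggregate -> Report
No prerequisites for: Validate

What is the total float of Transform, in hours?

The longest chain is Validate→Join→Train→Report = 12+4+9+3 = 28; overall finish 28 hours.
Transform finishes as early as 15 and must finish by 27.
Float = 28 − 16 = 12.

12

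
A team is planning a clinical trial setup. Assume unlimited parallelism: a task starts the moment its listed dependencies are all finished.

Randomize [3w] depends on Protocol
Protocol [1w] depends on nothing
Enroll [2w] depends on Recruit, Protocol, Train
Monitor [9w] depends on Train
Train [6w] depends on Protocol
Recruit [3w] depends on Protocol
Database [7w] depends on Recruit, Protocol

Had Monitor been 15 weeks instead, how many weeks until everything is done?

22

Critical path before the change: Protocol→Train→Monitor = 1+6+9 = 16 giving 16 weeks.
Monitor is on the critical path; changing it to 15 makes that path 22 weeks.
That remains the longest chain; total 22 weeks.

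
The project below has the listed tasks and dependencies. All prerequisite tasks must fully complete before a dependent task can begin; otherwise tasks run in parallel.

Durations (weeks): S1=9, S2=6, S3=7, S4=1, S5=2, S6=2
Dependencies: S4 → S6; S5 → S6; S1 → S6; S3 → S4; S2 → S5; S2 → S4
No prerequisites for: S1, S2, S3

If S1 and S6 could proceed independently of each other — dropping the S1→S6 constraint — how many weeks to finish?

Before: longest chain S1→S6 = 9+2 = 11, finish 11.
Without S1→S6, S6's earliest start moves from 9 to 8.
New critical path: S2→S5→S6 = 6+2+2 = 10 ⇒ 10 weeks.

10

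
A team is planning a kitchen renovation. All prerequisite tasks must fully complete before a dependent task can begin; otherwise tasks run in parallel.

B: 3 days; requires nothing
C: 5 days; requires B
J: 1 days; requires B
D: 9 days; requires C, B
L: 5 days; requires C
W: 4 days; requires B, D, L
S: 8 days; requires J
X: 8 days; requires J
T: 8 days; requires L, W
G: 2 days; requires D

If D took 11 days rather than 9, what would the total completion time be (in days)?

Baseline: B→C→D→W→T = 3+5+9+4+8 = 29 → 29 days.
D lies on that path, so at 11 days the path becomes 31 days.
That remains the longest chain; total 31 days.

31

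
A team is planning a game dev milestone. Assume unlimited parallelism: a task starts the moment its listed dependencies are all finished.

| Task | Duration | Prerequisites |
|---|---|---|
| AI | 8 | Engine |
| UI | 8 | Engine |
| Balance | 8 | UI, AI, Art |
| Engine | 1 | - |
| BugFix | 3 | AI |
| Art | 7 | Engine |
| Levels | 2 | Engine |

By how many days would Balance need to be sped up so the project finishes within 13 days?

Current finish: 17 days; target: 13.
Balance is on every critical path, so each day cut from Balance cuts the finish by one (this holds down to a finish of 12).
Need 17 − 13 = 4 days off Balance → Balance becomes 4 days, finish becomes 13.

4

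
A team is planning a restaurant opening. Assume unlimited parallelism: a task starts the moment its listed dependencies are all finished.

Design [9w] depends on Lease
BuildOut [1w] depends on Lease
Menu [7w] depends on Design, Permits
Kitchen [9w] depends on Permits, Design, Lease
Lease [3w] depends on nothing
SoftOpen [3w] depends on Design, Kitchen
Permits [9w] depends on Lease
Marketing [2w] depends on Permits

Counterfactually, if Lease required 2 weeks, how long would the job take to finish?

Baseline: Lease→Permits→Kitchen→SoftOpen = 3+9+9+3 = 24 → 24 weeks.
Since Lease is critical, the -1 change carries straight to that chain (now 23 weeks).
No other chain overtakes it, so the finish is 23 weeks.

23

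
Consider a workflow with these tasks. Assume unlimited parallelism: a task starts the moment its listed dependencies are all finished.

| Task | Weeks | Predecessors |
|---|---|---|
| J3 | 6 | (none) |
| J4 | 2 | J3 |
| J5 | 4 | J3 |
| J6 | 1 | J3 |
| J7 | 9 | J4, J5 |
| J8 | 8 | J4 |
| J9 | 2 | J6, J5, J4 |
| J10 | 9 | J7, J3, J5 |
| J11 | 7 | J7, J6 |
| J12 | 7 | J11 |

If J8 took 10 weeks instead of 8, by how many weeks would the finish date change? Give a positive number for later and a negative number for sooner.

0

As given, the longest chain is J3→J5→J7→J11→J12 = 6+4+9+7+7 = 33, so the finish is 33 weeks.
The longest path through J8 is only 16 weeks, so J8 has float 17.
That remains the longest chain; total 33 weeks.
Change in finish: 33 − 33 = +0 weeks.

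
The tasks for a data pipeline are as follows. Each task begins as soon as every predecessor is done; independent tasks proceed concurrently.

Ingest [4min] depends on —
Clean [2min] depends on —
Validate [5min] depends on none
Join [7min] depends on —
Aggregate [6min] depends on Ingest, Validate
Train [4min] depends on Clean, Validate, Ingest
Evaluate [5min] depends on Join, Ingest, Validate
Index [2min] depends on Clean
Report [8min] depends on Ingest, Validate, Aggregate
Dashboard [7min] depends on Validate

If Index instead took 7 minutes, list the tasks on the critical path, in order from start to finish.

Validate, Aggregate, Report

Baseline: Validate→Aggregate→Report = 5+6+8 = 19 → 19 minutes.
Index has 15 minutes of float (longest path through it is 4).
The critical path is still Validate→Aggregate→Report; finish is now 19 minutes.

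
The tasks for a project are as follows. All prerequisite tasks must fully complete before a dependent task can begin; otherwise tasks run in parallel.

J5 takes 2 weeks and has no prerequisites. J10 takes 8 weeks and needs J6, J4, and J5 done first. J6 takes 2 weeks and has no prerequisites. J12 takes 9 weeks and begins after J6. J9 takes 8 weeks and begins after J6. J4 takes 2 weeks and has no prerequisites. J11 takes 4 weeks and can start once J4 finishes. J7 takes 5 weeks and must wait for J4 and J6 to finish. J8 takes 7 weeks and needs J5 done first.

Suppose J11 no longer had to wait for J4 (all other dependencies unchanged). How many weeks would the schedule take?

Before: longest chain J6→J12 = 2+9 = 11, finish 11.
Without J4→J11, J11's earliest start moves from 2 to 0.
After: J6→J12 = 2+9 = 11 → 11 weeks.

11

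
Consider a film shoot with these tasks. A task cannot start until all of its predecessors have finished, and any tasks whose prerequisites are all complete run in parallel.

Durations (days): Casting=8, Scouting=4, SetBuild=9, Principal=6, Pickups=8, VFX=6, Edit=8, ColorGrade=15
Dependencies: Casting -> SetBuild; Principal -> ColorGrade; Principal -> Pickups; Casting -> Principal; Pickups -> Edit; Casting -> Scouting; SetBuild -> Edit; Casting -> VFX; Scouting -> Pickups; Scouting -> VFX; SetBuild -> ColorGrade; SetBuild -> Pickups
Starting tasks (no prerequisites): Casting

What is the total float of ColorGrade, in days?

1

Casting→SetBuild→Pickups→Edit = 8+9+8+8 = 33 sets the makespan at 33 days.
Longest path through ColorGrade: 32 days (earliest finish 32, latest finish 33).
Slack of ColorGrade = 18 − 17 = 1 day.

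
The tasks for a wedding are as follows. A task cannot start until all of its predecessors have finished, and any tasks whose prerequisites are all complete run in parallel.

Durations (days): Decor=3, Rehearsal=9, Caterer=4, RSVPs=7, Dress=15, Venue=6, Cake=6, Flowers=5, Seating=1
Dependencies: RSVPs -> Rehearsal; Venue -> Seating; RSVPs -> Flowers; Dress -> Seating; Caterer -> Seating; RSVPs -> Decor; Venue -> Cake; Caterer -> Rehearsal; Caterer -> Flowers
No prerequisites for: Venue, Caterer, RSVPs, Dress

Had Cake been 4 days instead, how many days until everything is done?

16

Critical path before the change: RSVPs→Rehearsal = 7+9 = 16 giving 16 days.
Cake is off the critical path — its longest chain is 12 days, giving 4 of slack.
That remains the longest chain; total 16 days.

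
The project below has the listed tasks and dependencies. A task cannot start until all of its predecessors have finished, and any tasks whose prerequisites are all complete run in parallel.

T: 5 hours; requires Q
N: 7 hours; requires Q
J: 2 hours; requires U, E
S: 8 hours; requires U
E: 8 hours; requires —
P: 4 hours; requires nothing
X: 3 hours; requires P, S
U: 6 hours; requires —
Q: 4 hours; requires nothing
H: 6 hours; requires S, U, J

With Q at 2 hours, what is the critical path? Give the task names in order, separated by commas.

The binding path is U→S→H = 6+8+6 = 20; finish at 20 hours.
The longest path through Q is only 11 hours, so Q has float 9.
That remains the longest chain; total 20 hours.

U, S, H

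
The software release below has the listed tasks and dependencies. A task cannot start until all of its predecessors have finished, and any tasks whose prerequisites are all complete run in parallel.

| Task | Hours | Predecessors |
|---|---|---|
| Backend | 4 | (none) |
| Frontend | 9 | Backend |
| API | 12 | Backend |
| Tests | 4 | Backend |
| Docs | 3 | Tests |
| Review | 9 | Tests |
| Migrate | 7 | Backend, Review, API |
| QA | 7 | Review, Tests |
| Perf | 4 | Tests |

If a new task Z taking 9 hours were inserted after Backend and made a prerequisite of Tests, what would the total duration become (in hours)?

Originally the software release takes 24 hours.
With Z inserted, Tests now waits for max(Backend, Z).
New critical path: Backend→Z→Tests→Review→Migrate = 4+9+4+9+7 = 33 ⇒ 33 hours.

33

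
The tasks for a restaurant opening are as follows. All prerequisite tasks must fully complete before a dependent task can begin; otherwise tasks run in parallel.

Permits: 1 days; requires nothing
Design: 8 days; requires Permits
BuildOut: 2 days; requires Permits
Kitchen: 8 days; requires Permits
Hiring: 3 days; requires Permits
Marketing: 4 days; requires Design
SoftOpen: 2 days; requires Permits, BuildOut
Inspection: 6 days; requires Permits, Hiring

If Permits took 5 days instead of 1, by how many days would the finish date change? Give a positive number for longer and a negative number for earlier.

Baseline: Permits→Design→Marketing = 1+8+4 = 13 → 13 days.
Permits is on the critical path; changing it to 5 makes that path 17 days.
No other chain overtakes it, so the finish is 17 days.
Change in finish: 17 − 13 = +4 days.

4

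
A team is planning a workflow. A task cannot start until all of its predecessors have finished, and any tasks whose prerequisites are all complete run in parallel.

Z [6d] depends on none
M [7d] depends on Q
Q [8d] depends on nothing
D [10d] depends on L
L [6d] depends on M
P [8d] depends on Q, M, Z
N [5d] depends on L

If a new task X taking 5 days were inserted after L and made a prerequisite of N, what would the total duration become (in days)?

Originally the job takes 31 days.
With X inserted, N now waits for max(L, X).
New critical path: Q→M→L→X→N = 8+7+6+5+5 = 31 ⇒ 31 days.

31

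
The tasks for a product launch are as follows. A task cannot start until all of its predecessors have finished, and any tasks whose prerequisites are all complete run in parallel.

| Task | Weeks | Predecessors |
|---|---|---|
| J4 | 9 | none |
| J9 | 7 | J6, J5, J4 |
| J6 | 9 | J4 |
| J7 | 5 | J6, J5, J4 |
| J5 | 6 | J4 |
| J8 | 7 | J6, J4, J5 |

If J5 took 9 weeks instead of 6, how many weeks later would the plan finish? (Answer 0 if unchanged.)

Critical path before the change: J4→J6→J8 = 9+9+7 = 25 giving 25 weeks.
The longest path through J5 is only 22 weeks, so J5 has float 3.
Now J4→J5→J8 = 9+9+7 = 25 is longest, so the finish becomes 25 weeks.
Change in finish: 25 − 25 = +0 weeks.

0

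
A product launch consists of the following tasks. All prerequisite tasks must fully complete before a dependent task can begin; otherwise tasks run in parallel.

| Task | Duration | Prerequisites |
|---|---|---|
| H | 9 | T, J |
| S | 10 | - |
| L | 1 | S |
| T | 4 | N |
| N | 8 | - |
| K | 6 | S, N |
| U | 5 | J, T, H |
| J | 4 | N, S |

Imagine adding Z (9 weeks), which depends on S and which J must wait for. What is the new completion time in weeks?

Originally the product launch takes 28 weeks.
With Z inserted, J now waits for max(N, S, Z).
New critical path: S→Z→J→H→U = 10+9+4+9+5 = 37 ⇒ 37 weeks.

37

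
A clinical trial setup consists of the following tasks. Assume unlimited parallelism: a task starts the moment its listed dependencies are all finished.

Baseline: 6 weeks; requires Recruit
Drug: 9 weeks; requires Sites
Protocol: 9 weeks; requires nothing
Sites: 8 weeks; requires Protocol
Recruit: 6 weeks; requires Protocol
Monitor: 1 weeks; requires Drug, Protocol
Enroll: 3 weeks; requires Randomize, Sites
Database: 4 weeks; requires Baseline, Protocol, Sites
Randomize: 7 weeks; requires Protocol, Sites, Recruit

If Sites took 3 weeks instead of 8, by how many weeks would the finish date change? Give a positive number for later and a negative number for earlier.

Baseline: Protocol→Sites→Randomize→Enroll = 9+8+7+3 = 27 → 27 weeks.
Sites is on the critical path; changing it to 3 makes that path 22 weeks.
Now Protocol→Recruit→Randomize→Enroll = 9+6+7+3 = 25 is longest, so the finish becomes 25 weeks.
Change in finish: 25 − 27 = -2 weeks.

-2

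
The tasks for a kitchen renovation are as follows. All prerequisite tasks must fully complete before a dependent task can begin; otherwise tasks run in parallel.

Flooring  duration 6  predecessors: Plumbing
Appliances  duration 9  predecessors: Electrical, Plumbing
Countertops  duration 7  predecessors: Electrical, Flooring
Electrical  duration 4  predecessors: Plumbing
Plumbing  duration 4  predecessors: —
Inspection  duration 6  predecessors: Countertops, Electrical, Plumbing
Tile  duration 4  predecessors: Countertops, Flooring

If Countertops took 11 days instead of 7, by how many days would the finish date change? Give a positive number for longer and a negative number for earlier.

4

As given, the longest chain is Plumbing→Flooring→Countertops→Inspection = 4+6+7+6 = 23, so the finish is 23 days.
Since Countertops is critical, the +4 change carries straight to that chain (now 27 days).
That remains the longest chain; total 27 days.
Change in finish: 27 − 23 = +4 days.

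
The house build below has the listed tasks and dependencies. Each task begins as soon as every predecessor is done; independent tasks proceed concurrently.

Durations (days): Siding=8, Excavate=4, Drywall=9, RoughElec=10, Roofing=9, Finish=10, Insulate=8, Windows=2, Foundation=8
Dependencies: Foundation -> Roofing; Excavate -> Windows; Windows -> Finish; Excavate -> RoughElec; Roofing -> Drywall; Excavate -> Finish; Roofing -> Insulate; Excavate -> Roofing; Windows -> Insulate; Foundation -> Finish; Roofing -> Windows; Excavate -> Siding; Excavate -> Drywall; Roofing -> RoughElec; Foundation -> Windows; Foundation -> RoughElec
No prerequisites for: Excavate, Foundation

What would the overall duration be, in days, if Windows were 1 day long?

28

Baseline: Foundation→Roofing→Windows→Finish = 8+9+2+10 = 29 → 29 days.
Windows lies on that path, so at 1 day the path becomes 28 days.
No other chain overtakes it, so the finish is 28 days.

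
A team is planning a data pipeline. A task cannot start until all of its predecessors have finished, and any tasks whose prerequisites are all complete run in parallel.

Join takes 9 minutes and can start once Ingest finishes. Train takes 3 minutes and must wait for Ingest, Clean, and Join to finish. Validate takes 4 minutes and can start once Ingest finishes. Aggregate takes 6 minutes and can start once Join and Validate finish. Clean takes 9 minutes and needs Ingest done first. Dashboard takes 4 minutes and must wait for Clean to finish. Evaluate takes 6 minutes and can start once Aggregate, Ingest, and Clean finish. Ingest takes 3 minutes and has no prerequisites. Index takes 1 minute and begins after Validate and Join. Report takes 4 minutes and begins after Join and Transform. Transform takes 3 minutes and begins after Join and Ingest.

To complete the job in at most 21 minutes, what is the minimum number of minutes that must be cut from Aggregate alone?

Current finish: 24 minutes; target: 21.
Aggregate is on every critical path, so each minute cut from Aggregate cuts the finish by one (this holds down to a finish of 19).
Need 24 − 21 = 3 minutes off Aggregate → Aggregate becomes 3 minutes, finish becomes 21.

3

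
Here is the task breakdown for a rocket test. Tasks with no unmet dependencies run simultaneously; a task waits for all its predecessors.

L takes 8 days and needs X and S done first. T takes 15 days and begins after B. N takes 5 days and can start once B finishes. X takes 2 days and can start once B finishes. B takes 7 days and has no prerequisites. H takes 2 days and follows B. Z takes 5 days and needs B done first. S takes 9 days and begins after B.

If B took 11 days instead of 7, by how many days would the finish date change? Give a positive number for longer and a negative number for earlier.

4

Critical path before the change: B→S→L = 7+9+8 = 24 giving 24 days.
B is on the critical path; changing it to 11 makes that path 28 days.
No other chain overtakes it, so the finish is 28 days.
Change in finish: 28 − 24 = +4 days.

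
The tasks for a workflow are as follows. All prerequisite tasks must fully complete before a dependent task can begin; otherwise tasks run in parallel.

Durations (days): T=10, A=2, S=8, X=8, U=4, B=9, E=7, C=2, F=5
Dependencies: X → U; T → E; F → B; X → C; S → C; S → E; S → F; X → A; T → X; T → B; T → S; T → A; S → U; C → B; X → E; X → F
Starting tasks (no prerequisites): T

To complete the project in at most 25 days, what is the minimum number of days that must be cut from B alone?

7

Current finish: 32 days; target: 25.
B is on every critical path, so each day cut from B cuts the finish by one (this holds down to a finish of 25).
Need 32 − 25 = 7 days off B → B becomes 2 days, finish becomes 25.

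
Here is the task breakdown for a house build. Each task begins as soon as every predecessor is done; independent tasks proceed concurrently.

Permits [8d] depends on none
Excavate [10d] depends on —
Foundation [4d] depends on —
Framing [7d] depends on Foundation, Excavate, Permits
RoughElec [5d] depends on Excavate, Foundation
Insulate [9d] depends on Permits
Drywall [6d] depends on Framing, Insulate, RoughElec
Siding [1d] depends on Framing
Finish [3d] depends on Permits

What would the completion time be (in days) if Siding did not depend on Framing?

23

Before: longest chain Permits→Insulate→Drywall = 8+9+6 = 23, finish 23.
Without Framing→Siding, Siding's earliest start moves from 17 to 0.
After: Permits→Insulate→Drywall = 8+9+6 = 23 → 23 days.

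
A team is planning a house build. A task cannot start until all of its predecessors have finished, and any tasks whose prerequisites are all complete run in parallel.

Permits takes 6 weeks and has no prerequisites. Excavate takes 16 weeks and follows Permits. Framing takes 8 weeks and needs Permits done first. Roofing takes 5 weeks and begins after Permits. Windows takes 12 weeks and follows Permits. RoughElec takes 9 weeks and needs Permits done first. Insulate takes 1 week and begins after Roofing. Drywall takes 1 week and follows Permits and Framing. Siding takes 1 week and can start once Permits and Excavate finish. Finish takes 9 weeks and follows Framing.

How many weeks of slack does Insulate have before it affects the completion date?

The longest chain is Permits→Excavate→Siding = 6+16+1 = 23; overall finish 23 weeks.
The longest chain containing Insulate totals 12 weeks.
Slack of Insulate = 22 − 11 = 11 weeks.

11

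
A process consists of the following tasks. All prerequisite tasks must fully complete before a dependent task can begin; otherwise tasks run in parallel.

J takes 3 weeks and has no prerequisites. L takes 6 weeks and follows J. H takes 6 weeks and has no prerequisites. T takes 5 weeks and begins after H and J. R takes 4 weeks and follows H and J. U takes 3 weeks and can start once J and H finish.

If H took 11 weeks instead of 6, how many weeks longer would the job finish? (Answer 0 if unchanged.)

As given, the longest chain is H→T = 6+5 = 11, so the finish is 11 weeks.
H is on the critical path; changing it to 11 makes that path 16 weeks.
That remains the longest chain; total 16 weeks.
Change in finish: 16 − 11 = +5 weeks.

5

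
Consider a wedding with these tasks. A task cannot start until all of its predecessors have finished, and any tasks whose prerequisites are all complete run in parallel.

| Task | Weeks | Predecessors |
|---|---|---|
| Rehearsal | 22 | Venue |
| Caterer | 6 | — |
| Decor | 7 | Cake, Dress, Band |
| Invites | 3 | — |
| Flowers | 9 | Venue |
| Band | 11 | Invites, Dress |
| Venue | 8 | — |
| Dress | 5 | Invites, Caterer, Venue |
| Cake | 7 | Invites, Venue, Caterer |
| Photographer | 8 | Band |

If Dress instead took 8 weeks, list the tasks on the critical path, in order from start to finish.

Actual critical path: Venue→Dress→Band→Photographer = 8+5+11+8 = 32 ⇒ 32 weeks.
Dress is on the critical path; changing it to 8 makes that path 35 weeks.
The critical path is still Venue→Dress→Band→Photographer; finish is now 35 weeks.

Venue, Dress, Band, Photographer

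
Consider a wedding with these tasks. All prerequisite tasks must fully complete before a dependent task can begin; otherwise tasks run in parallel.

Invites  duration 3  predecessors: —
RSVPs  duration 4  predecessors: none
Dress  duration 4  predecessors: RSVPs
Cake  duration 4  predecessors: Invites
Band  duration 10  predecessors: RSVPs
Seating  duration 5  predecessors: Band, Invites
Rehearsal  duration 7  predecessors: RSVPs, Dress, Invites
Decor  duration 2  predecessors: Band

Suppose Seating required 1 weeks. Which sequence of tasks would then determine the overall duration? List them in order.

The binding path is RSVPs→Band→Seating = 4+10+5 = 19; finish at 19 weeks.
Since Seating is critical, the -4 change carries straight to that chain (now 15 weeks).
New critical path: RSVPs→Band→Decor = 4+10+2 = 16 ⇒ 16 weeks.

RSVPs, Band, Decor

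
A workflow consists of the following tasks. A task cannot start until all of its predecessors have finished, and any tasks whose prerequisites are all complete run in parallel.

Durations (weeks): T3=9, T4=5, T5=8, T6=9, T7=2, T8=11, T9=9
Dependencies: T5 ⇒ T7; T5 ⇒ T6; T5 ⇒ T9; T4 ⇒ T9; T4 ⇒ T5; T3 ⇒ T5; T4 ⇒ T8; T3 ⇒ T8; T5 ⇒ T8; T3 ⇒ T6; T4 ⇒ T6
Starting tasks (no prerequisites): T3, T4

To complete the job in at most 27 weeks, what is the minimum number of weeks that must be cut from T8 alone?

1

Current finish: 28 weeks; target: 27.
T8 is on every critical path, so each week cut from T8 cuts the finish by one (this holds down to a finish of 26).
Need 28 − 27 = 1 week off T8 → T8 becomes 10 weeks, finish becomes 27.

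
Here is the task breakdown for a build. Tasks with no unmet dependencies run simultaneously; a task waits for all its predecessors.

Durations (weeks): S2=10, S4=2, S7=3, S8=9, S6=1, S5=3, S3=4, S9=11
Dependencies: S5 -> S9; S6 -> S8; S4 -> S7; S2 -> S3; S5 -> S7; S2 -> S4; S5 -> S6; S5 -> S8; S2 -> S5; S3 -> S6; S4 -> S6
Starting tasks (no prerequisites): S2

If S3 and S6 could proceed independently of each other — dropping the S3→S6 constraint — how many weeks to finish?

With the dependency in place, S2→S3→S6→S8 = 10+4+1+9 = 24 sets the finish at 24 weeks.
Without S3→S6, S6's earliest start moves from 14 to 13.
After: S2→S5→S9 = 10+3+11 = 24 → 24 weeks.

24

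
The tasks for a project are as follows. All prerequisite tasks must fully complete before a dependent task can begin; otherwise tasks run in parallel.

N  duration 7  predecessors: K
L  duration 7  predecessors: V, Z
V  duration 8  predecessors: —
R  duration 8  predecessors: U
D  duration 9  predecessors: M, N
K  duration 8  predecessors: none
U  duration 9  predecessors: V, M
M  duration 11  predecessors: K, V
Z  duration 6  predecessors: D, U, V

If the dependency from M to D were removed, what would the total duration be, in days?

41

Original critical path: V→M→U→Z→L = 8+11+9+6+7 = 41 ⇒ 41 days.
Without M→D, D's earliest start moves from 19 to 15.
After: V→M→U→Z→L = 8+11+9+6+7 = 41 → 41 days.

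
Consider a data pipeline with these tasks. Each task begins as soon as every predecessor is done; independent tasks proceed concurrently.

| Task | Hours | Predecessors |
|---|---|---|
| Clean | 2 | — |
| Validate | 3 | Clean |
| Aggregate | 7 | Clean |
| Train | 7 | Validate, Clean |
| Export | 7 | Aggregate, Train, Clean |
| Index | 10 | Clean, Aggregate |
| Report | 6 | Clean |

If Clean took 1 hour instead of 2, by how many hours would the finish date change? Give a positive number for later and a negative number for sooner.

The binding path is Clean→Validate→Train→Export = 2+3+7+7 = 19; finish at 19 hours.
Since Clean is critical, the -1 change carries straight to that chain (now 18 hours).
The critical path is still Clean→Validate→Train→Export; finish is now 18 hours.
Change in finish: 18 − 19 = -1 hours.

-1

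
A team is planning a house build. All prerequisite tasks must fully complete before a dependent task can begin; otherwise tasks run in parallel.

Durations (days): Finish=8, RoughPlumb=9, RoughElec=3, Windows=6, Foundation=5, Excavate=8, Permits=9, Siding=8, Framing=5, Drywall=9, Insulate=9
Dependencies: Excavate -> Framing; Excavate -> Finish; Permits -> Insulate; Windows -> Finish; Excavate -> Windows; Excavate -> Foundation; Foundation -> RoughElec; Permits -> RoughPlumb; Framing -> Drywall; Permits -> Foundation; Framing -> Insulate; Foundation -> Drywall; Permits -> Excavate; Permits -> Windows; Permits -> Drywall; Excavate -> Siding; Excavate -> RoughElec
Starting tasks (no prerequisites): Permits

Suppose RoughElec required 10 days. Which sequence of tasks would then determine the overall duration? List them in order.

Critical path before the change: Permits→Excavate→Foundation→Drywall = 9+8+5+9 = 31 giving 31 days.
The longest path through RoughElec is only 25 days, so RoughElec has float 6.
New critical path: Permits→Excavate→Foundation→RoughElec = 9+8+5+10 = 32 ⇒ 32 days.

Permits, Excavate, Foundation, RoughElec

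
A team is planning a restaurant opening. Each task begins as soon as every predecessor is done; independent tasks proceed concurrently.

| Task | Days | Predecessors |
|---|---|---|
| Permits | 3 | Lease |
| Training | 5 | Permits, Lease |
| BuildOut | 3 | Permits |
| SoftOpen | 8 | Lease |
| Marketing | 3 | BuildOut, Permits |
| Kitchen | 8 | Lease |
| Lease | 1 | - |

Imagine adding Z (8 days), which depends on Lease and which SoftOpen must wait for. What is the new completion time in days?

17

Originally the project takes 10 days.
With Z inserted, SoftOpen now waits for max(Lease, Z).
New critical path: Lease→Z→SoftOpen = 1+8+8 = 17 ⇒ 17 days.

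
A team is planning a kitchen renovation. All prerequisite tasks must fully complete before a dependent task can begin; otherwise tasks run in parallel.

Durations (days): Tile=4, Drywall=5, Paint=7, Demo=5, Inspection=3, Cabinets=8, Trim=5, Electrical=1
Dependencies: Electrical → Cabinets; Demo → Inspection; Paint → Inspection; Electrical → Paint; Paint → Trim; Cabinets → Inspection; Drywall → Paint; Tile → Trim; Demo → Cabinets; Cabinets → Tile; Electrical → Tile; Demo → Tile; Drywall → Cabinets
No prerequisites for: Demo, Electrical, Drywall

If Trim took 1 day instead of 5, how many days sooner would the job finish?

Actual critical path: Demo→Cabinets→Tile→Trim = 5+8+4+5 = 22 ⇒ 22 days.
Trim is on the critical path; changing it to 1 makes that path 18 days.
The critical path is still Demo→Cabinets→Tile→Trim; finish is now 18 days.
Change in finish: 18 − 22 = -4 days.

4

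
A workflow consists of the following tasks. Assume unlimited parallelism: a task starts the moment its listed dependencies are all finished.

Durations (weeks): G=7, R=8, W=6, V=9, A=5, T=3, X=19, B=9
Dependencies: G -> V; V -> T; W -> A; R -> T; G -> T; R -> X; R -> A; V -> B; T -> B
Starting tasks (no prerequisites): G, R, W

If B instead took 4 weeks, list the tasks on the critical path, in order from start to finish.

Actual critical path: G→V→T→B = 7+9+3+9 = 28 ⇒ 28 weeks.
B is on the critical path; changing it to 4 makes that path 23 weeks.
Now R→X = 8+19 = 27 is longest, so the finish becomes 27 weeks.

R, X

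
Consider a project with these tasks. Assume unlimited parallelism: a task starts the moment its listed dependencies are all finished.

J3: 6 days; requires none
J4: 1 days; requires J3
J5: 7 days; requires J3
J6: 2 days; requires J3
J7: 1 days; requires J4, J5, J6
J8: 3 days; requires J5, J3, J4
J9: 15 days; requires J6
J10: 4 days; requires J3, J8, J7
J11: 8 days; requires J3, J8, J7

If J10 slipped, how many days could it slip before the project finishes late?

J3→J5→J8→J11 = 6+7+3+8 = 24 sets the makespan at 24 days.
Longest path through J10: 20 days (earliest finish 20, latest finish 24).
So J10 can slip 24 − 20 = 4 days.

4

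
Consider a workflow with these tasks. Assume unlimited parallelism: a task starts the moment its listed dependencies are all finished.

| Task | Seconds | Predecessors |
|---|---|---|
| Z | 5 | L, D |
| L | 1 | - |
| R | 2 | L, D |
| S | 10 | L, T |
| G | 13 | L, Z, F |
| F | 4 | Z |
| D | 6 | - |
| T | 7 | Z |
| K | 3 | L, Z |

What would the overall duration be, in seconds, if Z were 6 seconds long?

The binding path is D→Z→F→G = 6+5+4+13 = 28; finish at 28 seconds.
Z lies on that path, so at 6 seconds the path becomes 29 seconds.
No other chain overtakes it, so the finish is 29 seconds.

29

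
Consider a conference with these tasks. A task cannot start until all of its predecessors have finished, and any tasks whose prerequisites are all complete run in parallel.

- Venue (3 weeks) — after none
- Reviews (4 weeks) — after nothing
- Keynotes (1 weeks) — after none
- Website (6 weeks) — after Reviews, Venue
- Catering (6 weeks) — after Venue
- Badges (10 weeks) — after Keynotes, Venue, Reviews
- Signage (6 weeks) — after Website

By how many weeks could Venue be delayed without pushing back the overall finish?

The longest chain is Reviews→Website→Signage = 4+6+6 = 16; overall finish 16 weeks.
The longest chain containing Venue totals 15 weeks.
So Venue can slip 4 − 3 = 1 week.

1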